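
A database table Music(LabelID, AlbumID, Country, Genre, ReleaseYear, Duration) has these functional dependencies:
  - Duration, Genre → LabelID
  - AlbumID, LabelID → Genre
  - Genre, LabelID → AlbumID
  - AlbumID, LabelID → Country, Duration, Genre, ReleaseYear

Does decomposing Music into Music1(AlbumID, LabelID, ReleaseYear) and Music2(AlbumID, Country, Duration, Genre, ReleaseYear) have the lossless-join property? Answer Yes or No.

No

Common attributes: {AlbumID, ReleaseYear}; their closure is {AlbumID, ReleaseYear}.
Neither Music1 nor Music2 is contained in that closure, so the decomposition is lossy.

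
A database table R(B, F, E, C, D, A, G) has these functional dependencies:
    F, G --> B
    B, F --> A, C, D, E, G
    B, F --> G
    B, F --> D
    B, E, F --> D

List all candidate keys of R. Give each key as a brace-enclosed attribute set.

No FD produces {F}, so it must be in every candidate key.
{B, F}⁺ = {A, B, C, D, E, F, G}, which is every attribute, so {B, F} is a candidate key.
{F, G}⁺ = {A, B, C, D, E, F, G}, which is every attribute, so {F, G} is a candidate key.
These are minimal and exhaustive — every other superkey contains one of them.

{B, F}, {F, G}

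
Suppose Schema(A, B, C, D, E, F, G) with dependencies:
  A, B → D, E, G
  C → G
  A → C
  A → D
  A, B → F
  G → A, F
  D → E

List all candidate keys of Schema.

No FD produces {B}, so it must be in every candidate key.
Closure of {A, B} is {A, B, C, D, E, F, G}, the whole schema; {A, B} is a candidate key.
Closure of {B, C} is {A, B, C, D, E, F, G}, the whole schema; {B, C} is a candidate key.
Closure of {B, G} is {A, B, C, D, E, F, G}, the whole schema; {B, G} is a candidate key.
No proper subset of any of these is a key, and no other minimal superkey exists.

{A, B}, {B, C}, {B, G}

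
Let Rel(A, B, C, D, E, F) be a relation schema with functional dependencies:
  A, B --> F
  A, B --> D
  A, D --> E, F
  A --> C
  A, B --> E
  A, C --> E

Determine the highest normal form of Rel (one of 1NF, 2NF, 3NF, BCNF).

Candidate key: {A, B}. Prime attributes: {A, B}.
A, D --> E, F: {A, D}⁺ = {A, C, D, E, F}, which is not all of the attributes, so the left side is not a superkey — BCNF is violated.
A, D --> E, F has non-prime {E, F} on the right and a non-superkey on the left, so 3NF fails.
Since {A} ⊂ {A, B} and {A}⁺ ⊇ {C, E} with {C, E} non-prime, there is a partial dependency; 2NF fails.

1NF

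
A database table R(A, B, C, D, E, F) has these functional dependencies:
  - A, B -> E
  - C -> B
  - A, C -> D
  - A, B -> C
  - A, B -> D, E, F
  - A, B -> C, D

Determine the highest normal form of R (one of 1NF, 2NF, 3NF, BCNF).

3NF

Candidate keys: {A, B}, {A, C}. Prime attributes: {A, B, C}.
C -> B breaks BCNF: {C}⁺ = {B, C}, so {C} is not a superkey.
But every attribute on its right side ({B}) is prime, and the same holds for every other non-superkey FD, so 3NF still holds.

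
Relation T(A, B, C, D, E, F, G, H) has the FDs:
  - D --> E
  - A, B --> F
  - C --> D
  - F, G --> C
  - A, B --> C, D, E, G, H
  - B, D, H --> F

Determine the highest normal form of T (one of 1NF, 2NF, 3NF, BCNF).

2NF

Candidate key: {A, B}. Prime attributes: {A, B}.
For D --> E we have {D}⁺ = {D, E}; {D} is not a superkey, so BCNF fails.
Because {E} is non-prime and the left side of D --> E is not a superkey, the relation is not in 3NF.
No non-prime attribute depends on a proper subset of any candidate key, so 2NF holds.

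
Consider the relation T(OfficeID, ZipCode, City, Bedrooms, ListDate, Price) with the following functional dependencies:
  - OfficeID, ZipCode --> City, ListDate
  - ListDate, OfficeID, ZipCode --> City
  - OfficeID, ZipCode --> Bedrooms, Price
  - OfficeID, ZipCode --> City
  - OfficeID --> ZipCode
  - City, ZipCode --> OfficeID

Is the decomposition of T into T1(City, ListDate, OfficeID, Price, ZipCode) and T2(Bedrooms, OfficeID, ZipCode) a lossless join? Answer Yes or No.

Common attributes: {OfficeID, ZipCode}; their closure is {Bedrooms, City, ListDate, OfficeID, Price, ZipCode}.
Since T1 ⊆ {Bedrooms, City, ListDate, OfficeID, Price, ZipCode}, the intersection is a superkey of T1; the decomposition is lossless.

Yes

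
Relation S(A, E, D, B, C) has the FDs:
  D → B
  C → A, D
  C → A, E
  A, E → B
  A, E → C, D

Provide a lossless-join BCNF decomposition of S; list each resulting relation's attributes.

Candidate keys of the original relation: {A, E}, {C}.
In {A, B, C, D, E}, {D} is not a superkey ({D}⁺ restricted to this set is {B, D}), so split on D → B into {B, D} and {A, C, D, E}.
{B, D} has no BCNF violation.
{A, C, D, E} has no BCNF violation.

{A, C, D, E}; {B, D}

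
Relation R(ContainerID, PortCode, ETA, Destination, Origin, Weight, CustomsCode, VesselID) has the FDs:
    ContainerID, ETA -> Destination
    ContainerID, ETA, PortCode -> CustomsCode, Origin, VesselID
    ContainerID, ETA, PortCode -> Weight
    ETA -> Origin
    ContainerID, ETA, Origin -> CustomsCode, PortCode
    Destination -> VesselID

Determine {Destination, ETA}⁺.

Start with {Destination, ETA}.
ETA -> Origin applies; add {Origin} → now {Destination, ETA, Origin}.
Destination -> VesselID applies; add {VesselID} → now {Destination, ETA, Origin, VesselID}.
No further FD applies.

{Destination, ETA, Origin, VesselID}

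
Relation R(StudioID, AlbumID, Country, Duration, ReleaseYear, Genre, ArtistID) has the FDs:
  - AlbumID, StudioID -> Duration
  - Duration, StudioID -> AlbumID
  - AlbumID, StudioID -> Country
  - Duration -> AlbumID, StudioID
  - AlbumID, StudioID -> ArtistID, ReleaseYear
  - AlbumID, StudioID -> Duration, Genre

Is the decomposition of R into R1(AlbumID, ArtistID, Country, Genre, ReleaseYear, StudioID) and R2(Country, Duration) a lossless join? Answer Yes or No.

The shared attributes are {Country} and {Country}⁺ = {Country}.
Neither R1 nor R2 is contained in that closure, so the decomposition is lossy.

No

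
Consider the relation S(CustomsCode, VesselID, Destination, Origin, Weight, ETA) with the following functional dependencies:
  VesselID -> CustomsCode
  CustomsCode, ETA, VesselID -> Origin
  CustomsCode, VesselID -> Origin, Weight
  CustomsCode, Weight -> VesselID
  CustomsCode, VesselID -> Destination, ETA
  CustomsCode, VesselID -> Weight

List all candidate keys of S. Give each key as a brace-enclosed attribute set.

{CustomsCode, Weight}, {VesselID}

{VesselID}⁺ = {CustomsCode, Destination, ETA, Origin, VesselID, Weight}, which is every attribute, so {VesselID} is a candidate key.
{CustomsCode, Weight}⁺ = {CustomsCode, Destination, ETA, Origin, VesselID, Weight}, which is every attribute, so {CustomsCode, Weight} is a candidate key.
Any other superkey properly contains one of these, so there are no further candidate keys.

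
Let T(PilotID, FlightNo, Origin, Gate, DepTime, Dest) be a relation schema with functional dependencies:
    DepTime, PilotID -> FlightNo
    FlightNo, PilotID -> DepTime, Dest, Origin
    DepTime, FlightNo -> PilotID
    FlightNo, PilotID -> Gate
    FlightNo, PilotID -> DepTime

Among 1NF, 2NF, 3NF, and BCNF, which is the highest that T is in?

BCNF

Candidate keys: {DepTime, FlightNo}, {DepTime, PilotID}, {FlightNo, PilotID}. Prime attributes: {DepTime, FlightNo, PilotID}.
Each dependency's left side is a superkey — BCNF holds.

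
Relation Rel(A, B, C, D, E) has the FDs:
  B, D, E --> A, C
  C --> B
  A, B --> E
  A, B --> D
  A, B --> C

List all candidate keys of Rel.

{A, B}, {A, C}, {B, D, E}, {C, D, E}

{A, B} is a candidate key since {A, B}⁺ = {A, B, C, D, E} covers every attribute.
{A, C} is a candidate key since {A, C}⁺ = {A, B, C, D, E} covers every attribute.
{B, D, E} is a candidate key since {B, D, E}⁺ = {A, B, C, D, E} covers every attribute.
{C, D, E} is a candidate key since {C, D, E}⁺ = {A, B, C, D, E} covers every attribute.
No proper subset of any of these is a key, and no other minimal superkey exists.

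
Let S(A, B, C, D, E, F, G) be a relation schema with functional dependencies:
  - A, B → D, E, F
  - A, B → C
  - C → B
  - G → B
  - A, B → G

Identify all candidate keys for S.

No FD produces {A}, so it must be in every candidate key.
{A, B}⁺ = {A, B, C, D, E, F, G} — all of the relation — so {A, B} is a candidate key.
{A, C}⁺ = {A, B, C, D, E, F, G} — all of the relation — so {A, C} is a candidate key.
{A, G}⁺ = {A, B, C, D, E, F, G} — all of the relation — so {A, G} is a candidate key.
These are minimal and exhaustive — every other superkey contains one of them.

{A, B}, {A, C}, {A, G}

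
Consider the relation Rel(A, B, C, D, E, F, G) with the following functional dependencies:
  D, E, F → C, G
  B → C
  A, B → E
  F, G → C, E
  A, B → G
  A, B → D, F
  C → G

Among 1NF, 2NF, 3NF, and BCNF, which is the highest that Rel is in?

1NF

Candidate key: {A, B}. Prime attributes: {A, B}.
D, E, F → C, G breaks BCNF: {D, E, F}⁺ = {C, D, E, F, G}, so {D, E, F} is not a superkey.
D, E, F → C, G has non-prime {C, G} on the right and a non-superkey on the left, so 3NF fails.
{B} is a proper subset of the key {A, B}, and {B}⁺ contains the non-prime attributes {C, G} — a partial dependency, so 2NF is violated.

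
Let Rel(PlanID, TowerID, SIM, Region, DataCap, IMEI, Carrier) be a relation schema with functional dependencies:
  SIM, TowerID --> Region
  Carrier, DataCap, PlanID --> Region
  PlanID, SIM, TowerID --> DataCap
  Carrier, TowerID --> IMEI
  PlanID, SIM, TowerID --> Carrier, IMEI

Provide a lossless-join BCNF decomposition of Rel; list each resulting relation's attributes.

{Carrier, DataCap, PlanID, SIM, TowerID}; {Carrier, IMEI, TowerID}; {Region, SIM, TowerID}

Candidate key of the original relation: {PlanID, SIM, TowerID}.
Within {Carrier, DataCap, IMEI, PlanID, Region, SIM, TowerID}: {SIM, TowerID}⁺ ∩ {Carrier, DataCap, IMEI, PlanID, Region, SIM, TowerID} = {Region, SIM, TowerID}, not the whole set, so SIM, TowerID --> Region violates BCNF; decompose into {Region, SIM, TowerID} and {Carrier, DataCap, IMEI, PlanID, SIM, TowerID}.
{Region, SIM, TowerID} has no BCNF violation.
Within {Carrier, DataCap, IMEI, PlanID, SIM, TowerID}: {Carrier, TowerID}⁺ ∩ {Carrier, DataCap, IMEI, PlanID, SIM, TowerID} = {Carrier, IMEI, TowerID}, not the whole set, so Carrier, TowerID --> IMEI violates BCNF; decompose into {Carrier, IMEI, TowerID} and {Carrier, DataCap, PlanID, SIM, TowerID}.
{Carrier, IMEI, TowerID} has no BCNF violation.
{Carrier, DataCap, PlanID, SIM, TowerID} has no BCNF violation.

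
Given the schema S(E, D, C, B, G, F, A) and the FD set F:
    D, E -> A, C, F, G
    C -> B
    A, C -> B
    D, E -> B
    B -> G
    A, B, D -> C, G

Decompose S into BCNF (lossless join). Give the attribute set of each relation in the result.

{A, C, D, E, F}; {B, C}; {B, G}

Candidate key of the original relation: {D, E}.
{A, B, C, D, E, F, G}: {C} determines {B, C, G} here but is not a superkey — split on C -> B, G, giving {B, C, G} and {A, C, D, E, F}.
{B, C, G}: {B} determines {B, G} here but is not a superkey — split on B -> G, giving {B, G} and {B, C}.
{B, G} has no BCNF violation.
{B, C} has no BCNF violation.
{A, C, D, E, F} has no BCNF violation.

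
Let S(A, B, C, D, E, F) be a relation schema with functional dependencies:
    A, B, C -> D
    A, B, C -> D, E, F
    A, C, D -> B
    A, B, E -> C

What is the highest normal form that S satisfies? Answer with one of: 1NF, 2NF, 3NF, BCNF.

Candidate keys: {A, B, C}, {A, B, E}, {A, C, D}. Prime attributes: {A, B, C, D, E}.
The left-hand side of every FD is a superkey, so BCNF is satisfied.

BCNF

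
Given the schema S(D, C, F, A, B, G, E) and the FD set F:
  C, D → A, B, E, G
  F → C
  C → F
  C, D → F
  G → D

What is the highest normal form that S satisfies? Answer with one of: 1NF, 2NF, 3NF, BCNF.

3NF

Candidate keys: {C, D}, {C, G}, {D, F}, {F, G}. Prime attributes: {C, D, F, G}.
F → C: {F}⁺ = {C, F}, which is not all of the attributes, so the left side is not a superkey — BCNF is violated.
But every attribute on its right side ({C}) is prime, and the same holds for every other non-superkey FD, so 3NF still holds.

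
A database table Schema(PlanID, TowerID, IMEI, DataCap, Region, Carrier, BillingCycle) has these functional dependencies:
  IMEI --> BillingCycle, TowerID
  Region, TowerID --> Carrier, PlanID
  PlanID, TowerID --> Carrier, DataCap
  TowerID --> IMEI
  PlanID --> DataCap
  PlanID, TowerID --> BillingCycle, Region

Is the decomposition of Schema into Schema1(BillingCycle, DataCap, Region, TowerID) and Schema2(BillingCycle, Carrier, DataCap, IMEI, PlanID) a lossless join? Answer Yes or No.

No

Common attributes: {BillingCycle, DataCap}; their closure is {BillingCycle, DataCap}.
The closure covers neither Schema1 nor Schema2 entirely; the join is not lossless.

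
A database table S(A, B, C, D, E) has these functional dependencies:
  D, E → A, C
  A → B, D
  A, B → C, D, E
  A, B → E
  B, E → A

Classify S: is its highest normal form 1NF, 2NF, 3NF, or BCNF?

Candidate keys: {A}, {B, E}, {D, E}. Prime attributes: {A, B, D, E}.
The left-hand side of every FD is a superkey, so BCNF is satisfied.

BCNF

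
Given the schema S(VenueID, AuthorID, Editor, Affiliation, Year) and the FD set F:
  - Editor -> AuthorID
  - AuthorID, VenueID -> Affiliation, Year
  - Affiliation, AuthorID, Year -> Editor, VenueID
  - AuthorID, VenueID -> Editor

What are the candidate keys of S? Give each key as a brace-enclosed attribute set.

{Affiliation, AuthorID, Year}, {Affiliation, Editor, Year}, {AuthorID, VenueID}, {Editor, VenueID}

{AuthorID, VenueID}⁺ = {Affiliation, AuthorID, Editor, VenueID, Year} — all of the relation — so {AuthorID, VenueID} is a candidate key.
{Editor, VenueID}⁺ = {Affiliation, AuthorID, Editor, VenueID, Year} — all of the relation — so {Editor, VenueID} is a candidate key.
{Affiliation, AuthorID, Year}⁺ = {Affiliation, AuthorID, Editor, VenueID, Year} — all of the relation — so {Affiliation, AuthorID, Year} is a candidate key.
{Affiliation, Editor, Year}⁺ = {Affiliation, AuthorID, Editor, VenueID, Year} — all of the relation — so {Affiliation, Editor, Year} is a candidate key.
These are minimal and exhaustive — every other superkey contains one of them.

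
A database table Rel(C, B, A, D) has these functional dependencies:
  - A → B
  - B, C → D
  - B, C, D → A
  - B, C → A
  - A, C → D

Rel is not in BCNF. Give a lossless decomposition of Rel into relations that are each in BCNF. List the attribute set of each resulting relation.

{A, B}; {A, C, D}

Candidate keys of the original relation: {A, C}, {B, C}.
{A, B, C, D}: {A} determines {A, B} here but is not a superkey — split on A → B, giving {A, B} and {A, C, D}.
{A, B} has no BCNF violation.
{A, C, D} has no BCNF violation.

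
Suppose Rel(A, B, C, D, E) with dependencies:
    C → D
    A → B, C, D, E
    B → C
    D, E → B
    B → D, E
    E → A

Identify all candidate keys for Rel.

{A}⁺ = {A, B, C, D, E} — all of the relation — so {A} is a candidate key.
{B}⁺ = {A, B, C, D, E} — all of the relation — so {B} is a candidate key.
{E}⁺ = {A, B, C, D, E} — all of the relation — so {E} is a candidate key.
These are minimal and exhaustive — every other superkey contains one of them.

{A}, {B}, {E}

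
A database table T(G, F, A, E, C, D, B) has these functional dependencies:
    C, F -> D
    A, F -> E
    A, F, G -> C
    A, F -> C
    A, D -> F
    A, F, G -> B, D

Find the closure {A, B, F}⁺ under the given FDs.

{A, B, C, D, E, F}

Start with {A, B, F}.
A, F -> E applies; add {E} → now {A, B, E, F}.
A, F -> C applies; add {C} → now {A, B, C, E, F}.
C, F -> D applies; add {D} → now {A, B, C, D, E, F}.
No further FD applies.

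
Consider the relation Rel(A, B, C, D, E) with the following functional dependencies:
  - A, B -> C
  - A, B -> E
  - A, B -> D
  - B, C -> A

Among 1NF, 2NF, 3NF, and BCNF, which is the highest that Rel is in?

Candidate keys: {A, B}, {B, C}. Prime attributes: {A, B, C}.
The left-hand side of every FD is a superkey, so BCNF is satisfied.

BCNF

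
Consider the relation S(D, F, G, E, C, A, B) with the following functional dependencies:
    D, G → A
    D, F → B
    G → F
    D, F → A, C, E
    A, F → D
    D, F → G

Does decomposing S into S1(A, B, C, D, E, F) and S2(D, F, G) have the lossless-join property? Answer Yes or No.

S1 ∩ S2 = {D, F}; its closure under F is {A, B, C, D, E, F, G}.
This includes all of S1, so the common attributes are a superkey of S1 — the join is lossless.

Yes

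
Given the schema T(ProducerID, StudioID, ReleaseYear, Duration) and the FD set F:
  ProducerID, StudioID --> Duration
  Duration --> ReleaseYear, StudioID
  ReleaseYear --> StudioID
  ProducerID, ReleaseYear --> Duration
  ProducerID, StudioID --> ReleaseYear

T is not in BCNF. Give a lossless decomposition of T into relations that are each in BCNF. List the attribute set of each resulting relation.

{Duration, ProducerID}; {Duration, ReleaseYear}; {ReleaseYear, StudioID}

Candidate keys of the original relation: {Duration, ProducerID}, {ProducerID, ReleaseYear}, {ProducerID, StudioID}.
{Duration, ProducerID, ReleaseYear, StudioID}: {Duration} determines {Duration, ReleaseYear, StudioID} here but is not a superkey — split on Duration --> ReleaseYear, StudioID, giving {Duration, ReleaseYear, StudioID} and {Duration, ProducerID}.
{Duration, ReleaseYear, StudioID}: {ReleaseYear} determines {ReleaseYear, StudioID} here but is not a superkey — split on ReleaseYear --> StudioID, giving {ReleaseYear, StudioID} and {Duration, ReleaseYear}.
{ReleaseYear, StudioID} is in BCNF.
{Duration, ReleaseYear} is in BCNF.
{Duration, ProducerID} is in BCNF.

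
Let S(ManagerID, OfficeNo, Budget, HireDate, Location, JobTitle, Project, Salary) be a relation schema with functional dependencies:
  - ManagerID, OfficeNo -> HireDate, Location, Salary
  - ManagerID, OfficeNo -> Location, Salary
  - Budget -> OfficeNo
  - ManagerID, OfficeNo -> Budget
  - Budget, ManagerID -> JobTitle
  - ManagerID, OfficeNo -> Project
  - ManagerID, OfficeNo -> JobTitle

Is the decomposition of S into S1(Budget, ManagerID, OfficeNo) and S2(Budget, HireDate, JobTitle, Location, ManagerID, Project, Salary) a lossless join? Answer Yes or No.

S1 ∩ S2 = {Budget, ManagerID}; its closure under F is {Budget, HireDate, JobTitle, Location, ManagerID, OfficeNo, Project, Salary}.
Since S1 ⊆ {Budget, HireDate, JobTitle, Location, ManagerID, OfficeNo, Project, Salary}, the intersection is a superkey of S1; the decomposition is lossless.

Yes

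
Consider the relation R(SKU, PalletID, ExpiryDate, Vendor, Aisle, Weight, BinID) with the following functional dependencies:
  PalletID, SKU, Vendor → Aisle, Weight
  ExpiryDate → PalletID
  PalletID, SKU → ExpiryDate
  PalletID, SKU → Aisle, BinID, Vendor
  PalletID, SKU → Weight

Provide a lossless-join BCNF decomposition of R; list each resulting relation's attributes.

Candidate keys of the original relation: {ExpiryDate, SKU}, {PalletID, SKU}.
Within {Aisle, BinID, ExpiryDate, PalletID, SKU, Vendor, Weight}: {ExpiryDate}⁺ ∩ {Aisle, BinID, ExpiryDate, PalletID, SKU, Vendor, Weight} = {ExpiryDate, PalletID}, not the whole set, so ExpiryDate → PalletID violates BCNF; decompose into {ExpiryDate, PalletID} and {Aisle, BinID, ExpiryDate, SKU, Vendor, Weight}.
{ExpiryDate, PalletID}: every determinant is a superkey — BCNF.
{Aisle, BinID, ExpiryDate, SKU, Vendor, Weight}: every determinant is a superkey — BCNF.

{Aisle, BinID, ExpiryDate, SKU, Vendor, Weight}; {ExpiryDate, PalletID}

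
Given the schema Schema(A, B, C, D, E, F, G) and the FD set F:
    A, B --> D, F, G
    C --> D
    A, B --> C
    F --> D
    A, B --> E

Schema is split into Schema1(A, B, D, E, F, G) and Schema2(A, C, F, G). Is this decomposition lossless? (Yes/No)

The shared attributes are {A, F, G} and {A, F, G}⁺ = {A, D, F, G}.
Neither Schema1 nor Schema2 is contained in that closure, so the decomposition is lossy.

No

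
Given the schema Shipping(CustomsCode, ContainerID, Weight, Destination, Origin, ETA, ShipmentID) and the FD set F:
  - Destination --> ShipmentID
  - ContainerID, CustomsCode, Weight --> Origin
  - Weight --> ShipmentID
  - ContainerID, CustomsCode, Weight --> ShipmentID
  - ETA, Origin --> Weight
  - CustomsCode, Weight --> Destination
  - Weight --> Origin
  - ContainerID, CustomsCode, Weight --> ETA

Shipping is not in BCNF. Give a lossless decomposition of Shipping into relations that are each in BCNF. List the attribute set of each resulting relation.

Candidate keys of the original relation: {ContainerID, CustomsCode, ETA, Origin}, {ContainerID, CustomsCode, Weight}.
Within {ContainerID, CustomsCode, Destination, ETA, Origin, ShipmentID, Weight}: {Destination}⁺ ∩ {ContainerID, CustomsCode, Destination, ETA, Origin, ShipmentID, Weight} = {Destination, ShipmentID}, not the whole set, so Destination --> ShipmentID violates BCNF; decompose into {Destination, ShipmentID} and {ContainerID, CustomsCode, Destination, ETA, Origin, Weight}.
{Destination, ShipmentID}: every determinant is a superkey — BCNF.
Within {ContainerID, CustomsCode, Destination, ETA, Origin, Weight}: {Weight}⁺ ∩ {ContainerID, CustomsCode, Destination, ETA, Origin, Weight} = {Origin, Weight}, not the whole set, so Weight --> Origin violates BCNF; decompose into {Origin, Weight} and {ContainerID, CustomsCode, Destination, ETA, Weight}.
{Origin, Weight}: every determinant is a superkey — BCNF.
Within {ContainerID, CustomsCode, Destination, ETA, Weight}: {CustomsCode, Weight}⁺ ∩ {ContainerID, CustomsCode, Destination, ETA, Weight} = {CustomsCode, Destination, Weight}, not the whole set, so CustomsCode, Weight --> Destination violates BCNF; decompose into {CustomsCode, Destination, Weight} and {ContainerID, CustomsCode, ETA, Weight}.
{CustomsCode, Destination, Weight}: every determinant is a superkey — BCNF.
{ContainerID, CustomsCode, ETA, Weight}: every determinant is a superkey — BCNF.

{ContainerID, CustomsCode, ETA, Weight}; {CustomsCode, Destination, Weight}; {Destination, ShipmentID}; {Origin, Weight}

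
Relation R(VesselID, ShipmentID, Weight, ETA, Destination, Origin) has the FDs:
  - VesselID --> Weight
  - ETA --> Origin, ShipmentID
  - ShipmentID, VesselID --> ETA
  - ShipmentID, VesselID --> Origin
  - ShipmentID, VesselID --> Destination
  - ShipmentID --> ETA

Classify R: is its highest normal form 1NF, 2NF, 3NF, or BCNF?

Candidate keys: {ETA, VesselID}, {ShipmentID, VesselID}. Prime attributes: {ETA, ShipmentID, VesselID}.
For VesselID --> Weight we have {VesselID}⁺ = {VesselID, Weight}; {VesselID} is not a superkey, so BCNF fails.
Because {Weight} is non-prime and the left side of VesselID --> Weight is not a superkey, the relation is not in 3NF.
{ETA} is a proper subset of the key {ETA, VesselID}, and {ETA}⁺ contains the non-prime attribute {Origin} — a partial dependency, so 2NF is violated.

1NF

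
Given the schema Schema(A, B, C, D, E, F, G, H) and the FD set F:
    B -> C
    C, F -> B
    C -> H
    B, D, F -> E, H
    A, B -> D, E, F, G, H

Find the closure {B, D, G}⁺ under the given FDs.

{B, C, D, G, H}

Start with {B, D, G}.
B -> C applies; add {C} → now {B, C, D, G}.
C -> H applies; add {H} → now {B, C, D, G, H}.
No further FD applies.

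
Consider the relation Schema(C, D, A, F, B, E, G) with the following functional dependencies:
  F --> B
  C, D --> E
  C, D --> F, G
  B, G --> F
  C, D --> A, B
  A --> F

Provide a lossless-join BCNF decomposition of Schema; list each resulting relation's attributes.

Candidate key of the original relation: {C, D}.
Within {A, B, C, D, E, F, G}: {F}⁺ ∩ {A, B, C, D, E, F, G} = {B, F}, not the whole set, so F --> B violates BCNF; decompose into {B, F} and {A, C, D, E, F, G}.
{B, F} is in BCNF.
Within {A, C, D, E, F, G}: {A}⁺ ∩ {A, C, D, E, F, G} = {A, F}, not the whole set, so A --> F violates BCNF; decompose into {A, F} and {A, C, D, E, G}.
{A, F} is in BCNF.
{A, C, D, E, G} is in BCNF.

{A, C, D, E, G}; {A, F}; {B, F}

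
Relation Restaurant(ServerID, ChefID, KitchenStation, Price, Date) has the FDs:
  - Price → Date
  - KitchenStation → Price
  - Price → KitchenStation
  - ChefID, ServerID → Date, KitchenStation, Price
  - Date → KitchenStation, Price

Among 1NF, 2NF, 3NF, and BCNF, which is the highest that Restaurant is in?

2NF

Candidate key: {ChefID, ServerID}. Prime attributes: {ChefID, ServerID}.
Price → Date breaks BCNF: {Price}⁺ = {Date, KitchenStation, Price}, so {Price} is not a superkey.
Price → Date determines the non-prime attribute {Date} from a non-superkey — 3NF is violated.
No proper subset of a key has a non-prime attribute in its closure, so there is no partial dependency; 2NF holds.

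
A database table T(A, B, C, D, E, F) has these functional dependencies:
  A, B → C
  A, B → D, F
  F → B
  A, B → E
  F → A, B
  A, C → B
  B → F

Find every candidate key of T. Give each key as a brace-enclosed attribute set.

{A, C}, {B}, {F}

Closure of {B} is {A, B, C, D, E, F}, the whole schema; {B} is a candidate key.
Closure of {F} is {A, B, C, D, E, F}, the whole schema; {F} is a candidate key.
Closure of {A, C} is {A, B, C, D, E, F}, the whole schema; {A, C} is a candidate key.
Any other superkey properly contains one of these, so there are no further candidate keys.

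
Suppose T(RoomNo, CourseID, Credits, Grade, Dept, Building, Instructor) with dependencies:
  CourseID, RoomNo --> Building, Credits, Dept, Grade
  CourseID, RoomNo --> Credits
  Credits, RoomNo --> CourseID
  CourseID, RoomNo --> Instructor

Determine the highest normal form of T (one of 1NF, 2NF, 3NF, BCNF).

BCNF

Candidate keys: {CourseID, RoomNo}, {Credits, RoomNo}. Prime attributes: {CourseID, Credits, RoomNo}.
Every FD has a superkey on the left, so the relation is in BCNF.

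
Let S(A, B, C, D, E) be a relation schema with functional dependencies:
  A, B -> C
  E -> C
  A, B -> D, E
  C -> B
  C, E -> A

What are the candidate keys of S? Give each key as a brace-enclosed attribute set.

{A, B}, {A, C}, {E}

{E}⁺ = {A, B, C, D, E} — all of the relation — so {E} is a candidate key.
{A, B}⁺ = {A, B, C, D, E} — all of the relation — so {A, B} is a candidate key.
{A, C}⁺ = {A, B, C, D, E} — all of the relation — so {A, C} is a candidate key.
Any other superkey properly contains one of these, so there are no further candidate keys.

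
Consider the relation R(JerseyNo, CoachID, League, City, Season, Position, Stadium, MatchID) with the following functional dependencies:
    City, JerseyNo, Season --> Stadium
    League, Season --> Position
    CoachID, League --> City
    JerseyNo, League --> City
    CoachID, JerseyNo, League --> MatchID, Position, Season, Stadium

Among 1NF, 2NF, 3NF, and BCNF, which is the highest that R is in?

1NF

Candidate key: {CoachID, JerseyNo, League}. Prime attributes: {CoachID, JerseyNo, League}.
City, JerseyNo, Season --> Stadium breaks BCNF: {City, JerseyNo, Season}⁺ = {City, JerseyNo, Season, Stadium}, so {City, JerseyNo, Season} is not a superkey.
Because {Stadium} is non-prime and the left side of City, JerseyNo, Season --> Stadium is not a superkey, the relation is not in 3NF.
The proper key subset {CoachID, League} of {CoachID, JerseyNo, League} determines non-prime {City}, so the relation is not even in 2NF.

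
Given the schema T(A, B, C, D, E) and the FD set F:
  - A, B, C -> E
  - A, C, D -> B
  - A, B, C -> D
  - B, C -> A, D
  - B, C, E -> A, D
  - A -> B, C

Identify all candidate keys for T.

{A}⁺ = {A, B, C, D, E}, which is every attribute, so {A} is a candidate key.
{B, C}⁺ = {A, B, C, D, E}, which is every attribute, so {B, C} is a candidate key.
These are minimal and exhaustive — every other superkey contains one of them.

{A}, {B, C}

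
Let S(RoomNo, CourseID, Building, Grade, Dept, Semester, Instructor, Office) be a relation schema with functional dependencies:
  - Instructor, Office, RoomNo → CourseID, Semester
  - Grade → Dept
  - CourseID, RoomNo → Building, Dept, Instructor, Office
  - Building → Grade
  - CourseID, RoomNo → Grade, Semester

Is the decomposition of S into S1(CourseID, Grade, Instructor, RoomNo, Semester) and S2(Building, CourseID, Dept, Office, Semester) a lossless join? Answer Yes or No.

S1 ∩ S2 = {CourseID, Semester}; its closure under F is {CourseID, Semester}.
Neither S1 nor S2 is contained in that closure, so the decomposition is lossy.

No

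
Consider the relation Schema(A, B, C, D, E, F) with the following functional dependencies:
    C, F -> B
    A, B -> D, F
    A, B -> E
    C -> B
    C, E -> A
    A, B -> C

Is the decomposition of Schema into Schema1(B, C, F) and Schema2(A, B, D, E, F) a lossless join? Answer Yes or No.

Common attributes: {B, F}; their closure is {B, F}.
Schema1 ⊄ {B, F} and Schema2 ⊄ {B, F}, so the split is lossy.

No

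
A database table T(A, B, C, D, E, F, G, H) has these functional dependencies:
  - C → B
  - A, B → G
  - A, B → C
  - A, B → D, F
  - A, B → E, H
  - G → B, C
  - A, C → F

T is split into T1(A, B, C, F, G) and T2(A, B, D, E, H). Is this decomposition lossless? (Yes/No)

Yes

Common attributes: {A, B}; their closure is {A, B, C, D, E, F, G, H}.
T1 is contained in that closure, so T1 ∩ T2 → T1 holds and the join is lossless.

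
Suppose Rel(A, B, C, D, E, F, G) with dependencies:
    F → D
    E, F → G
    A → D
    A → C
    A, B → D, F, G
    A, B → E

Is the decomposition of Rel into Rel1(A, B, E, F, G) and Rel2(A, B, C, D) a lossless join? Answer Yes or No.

Yes

The shared attributes are {A, B} and {A, B}⁺ = {A, B, C, D, E, F, G}.
Since Rel1 ⊆ {A, B, C, D, E, F, G}, the intersection is a superkey of Rel1; the decomposition is lossless.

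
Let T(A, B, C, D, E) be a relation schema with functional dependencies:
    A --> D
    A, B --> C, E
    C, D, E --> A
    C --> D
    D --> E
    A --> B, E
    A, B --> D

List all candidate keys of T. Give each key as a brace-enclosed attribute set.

{A}⁺ = {A, B, C, D, E} — all of the relation — so {A} is a candidate key.
{C}⁺ = {A, B, C, D, E} — all of the relation — so {C} is a candidate key.
These are minimal and exhaustive — every other superkey contains one of them.

{A}, {C}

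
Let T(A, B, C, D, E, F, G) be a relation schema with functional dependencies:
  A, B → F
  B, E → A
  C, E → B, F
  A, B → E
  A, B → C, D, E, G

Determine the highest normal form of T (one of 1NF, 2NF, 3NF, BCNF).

Candidate keys: {A, B}, {B, E}, {C, E}. Prime attributes: {A, B, C, E}.
Every FD has a superkey on the left, so the relation is in BCNF.

BCNF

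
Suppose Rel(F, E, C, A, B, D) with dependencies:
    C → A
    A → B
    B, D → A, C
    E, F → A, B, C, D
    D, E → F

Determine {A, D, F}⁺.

{A, B, C, D, F}

Start with {A, D, F}.
A → B applies; add {B} → now {A, B, D, F}.
B, D → A, C applies; add {C} → now {A, B, C, D, F}.
No further FD applies.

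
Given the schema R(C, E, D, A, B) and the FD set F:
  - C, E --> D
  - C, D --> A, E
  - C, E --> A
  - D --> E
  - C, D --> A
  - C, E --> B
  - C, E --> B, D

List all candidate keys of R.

{C} never appears on the right of any FD, so every key must include it.
{C, D} is a candidate key since {C, D}⁺ = {A, B, C, D, E} covers every attribute.
{C, E} is a candidate key since {C, E}⁺ = {A, B, C, D, E} covers every attribute.
Any other superkey properly contains one of these, so there are no further candidate keys.

{C, D}, {C, E}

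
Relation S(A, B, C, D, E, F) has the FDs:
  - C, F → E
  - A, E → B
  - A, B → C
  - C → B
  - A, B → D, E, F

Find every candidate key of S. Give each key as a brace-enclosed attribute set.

Attributes never on any right-hand side: {A} — every candidate key must contain it.
{A, B}⁺ = {A, B, C, D, E, F}, which is every attribute, so {A, B} is a candidate key.
{A, C}⁺ = {A, B, C, D, E, F}, which is every attribute, so {A, C} is a candidate key.
{A, E}⁺ = {A, B, C, D, E, F}, which is every attribute, so {A, E} is a candidate key.
These are minimal and exhaustive — every other superkey contains one of them.

{A, B}, {A, C}, {A, E}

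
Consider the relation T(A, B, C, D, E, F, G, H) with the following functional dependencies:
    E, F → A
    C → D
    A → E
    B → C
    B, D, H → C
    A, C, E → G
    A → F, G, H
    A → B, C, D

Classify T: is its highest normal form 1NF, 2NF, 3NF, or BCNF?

2NF

Candidate keys: {A}, {E, F}. Prime attributes: {A, E, F}.
For C → D we have {C}⁺ = {C, D}; {C} is not a superkey, so BCNF fails.
C → D has non-prime {D} on the right and a non-superkey on the left, so 3NF fails.
No proper subset of a key has a non-prime attribute in its closure, so there is no partial dependency; 2NF holds.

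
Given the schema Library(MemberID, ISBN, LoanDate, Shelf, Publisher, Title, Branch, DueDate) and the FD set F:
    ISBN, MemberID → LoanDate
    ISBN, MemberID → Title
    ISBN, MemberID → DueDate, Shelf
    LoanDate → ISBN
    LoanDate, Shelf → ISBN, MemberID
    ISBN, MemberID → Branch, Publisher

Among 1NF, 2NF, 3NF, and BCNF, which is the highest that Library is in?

Candidate keys: {ISBN, MemberID}, {LoanDate, MemberID}, {LoanDate, Shelf}. Prime attributes: {ISBN, LoanDate, MemberID, Shelf}.
LoanDate → ISBN breaks BCNF: {LoanDate}⁺ = {ISBN, LoanDate}, so {LoanDate} is not a superkey.
Since {ISBN} ⊆ prime attributes and every other non-superkey FD also has a prime right side, the schema is in 3NF.

3NF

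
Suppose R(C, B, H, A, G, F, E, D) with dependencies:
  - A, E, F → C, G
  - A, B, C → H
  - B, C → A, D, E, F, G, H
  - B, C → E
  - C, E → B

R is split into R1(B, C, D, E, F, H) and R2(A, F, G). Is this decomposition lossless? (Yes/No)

No

R1 ∩ R2 = {F}; its closure under F is {F}.
Neither R1 nor R2 is contained in that closure, so the decomposition is lossy.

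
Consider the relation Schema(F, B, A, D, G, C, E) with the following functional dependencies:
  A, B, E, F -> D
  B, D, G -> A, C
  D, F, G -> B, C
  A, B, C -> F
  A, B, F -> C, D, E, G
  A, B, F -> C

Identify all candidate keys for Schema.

Closure of {A, B, C} is {A, B, C, D, E, F, G}, the whole schema; {A, B, C} is a candidate key.
Closure of {A, B, F} is {A, B, C, D, E, F, G}, the whole schema; {A, B, F} is a candidate key.
Closure of {B, D, G} is {A, B, C, D, E, F, G}, the whole schema; {B, D, G} is a candidate key.
Closure of {D, F, G} is {A, B, C, D, E, F, G}, the whole schema; {D, F, G} is a candidate key.
Any other superkey properly contains one of these, so there are no further candidate keys.

{A, B, C}, {A, B, F}, {B, D, G}, {D, F, G}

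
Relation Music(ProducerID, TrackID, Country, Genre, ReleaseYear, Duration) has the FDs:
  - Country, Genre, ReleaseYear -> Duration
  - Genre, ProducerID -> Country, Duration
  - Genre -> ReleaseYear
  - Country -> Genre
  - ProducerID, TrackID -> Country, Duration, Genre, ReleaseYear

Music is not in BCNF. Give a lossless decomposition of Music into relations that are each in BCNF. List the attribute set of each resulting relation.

Candidate key of the original relation: {ProducerID, TrackID}.
Within {Country, Duration, Genre, ProducerID, ReleaseYear, TrackID}: {Country, Genre, ReleaseYear}⁺ ∩ {Country, Duration, Genre, ProducerID, ReleaseYear, TrackID} = {Country, Duration, Genre, ReleaseYear}, not the whole set, so Country, Genre, ReleaseYear -> Duration violates BCNF; decompose into {Country, Duration, Genre, ReleaseYear} and {Country, Genre, ProducerID, ReleaseYear, TrackID}.
Within {Country, Duration, Genre, ReleaseYear}: {Genre}⁺ ∩ {Country, Duration, Genre, ReleaseYear} = {Genre, ReleaseYear}, not the whole set, so Genre -> ReleaseYear violates BCNF; decompose into {Genre, ReleaseYear} and {Country, Duration, Genre}.
{Genre, ReleaseYear} has no BCNF violation.
{Country, Duration, Genre} has no BCNF violation.
Within {Country, Genre, ProducerID, ReleaseYear, TrackID}: {Genre, ProducerID}⁺ ∩ {Country, Genre, ProducerID, ReleaseYear, TrackID} = {Country, Genre, ProducerID, ReleaseYear}, not the whole set, so Genre, ProducerID -> Country, ReleaseYear violates BCNF; decompose into {Country, Genre, ProducerID, ReleaseYear} and {Genre, ProducerID, TrackID}.
Within {Country, Genre, ProducerID, ReleaseYear}: {Genre}⁺ ∩ {Country, Genre, ProducerID, ReleaseYear} = {Genre, ReleaseYear}, not the whole set, so Genre -> ReleaseYear violates BCNF; decompose into {Genre, ReleaseYear} and {Country, Genre, ProducerID}.
{Genre, ReleaseYear} has no BCNF violation.
Within {Country, Genre, ProducerID}: {Country}⁺ ∩ {Country, Genre, ProducerID} = {Country, Genre}, not the whole set, so Country -> Genre violates BCNF; decompose into {Country, Genre} and {Country, ProducerID}.
{Country, Genre} has no BCNF violation.
{Country, ProducerID} has no BCNF violation.
{Genre, ProducerID, TrackID} has no BCNF violation.

{Country, Duration, Genre}; {Country, ProducerID}; {Genre, ProducerID, TrackID}; {Genre, ReleaseYear}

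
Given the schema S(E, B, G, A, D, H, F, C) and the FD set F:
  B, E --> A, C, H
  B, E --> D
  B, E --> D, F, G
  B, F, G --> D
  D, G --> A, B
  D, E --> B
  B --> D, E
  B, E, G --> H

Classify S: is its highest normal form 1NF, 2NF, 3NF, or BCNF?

BCNF

Candidate keys: {B}, {D, E}, {D, G}. Prime attributes: {B, D, E, G}.
Each dependency's left side is a superkey — BCNF holds.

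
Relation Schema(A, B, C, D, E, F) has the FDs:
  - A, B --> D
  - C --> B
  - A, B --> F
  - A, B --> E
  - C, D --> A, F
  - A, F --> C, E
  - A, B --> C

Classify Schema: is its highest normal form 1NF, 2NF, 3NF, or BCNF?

3NF

Candidate keys: {A, B}, {A, C}, {A, F}, {C, D}. Prime attributes: {A, B, C, D, F}.
For C --> B we have {C}⁺ = {B, C}; {C} is not a superkey, so BCNF fails.
Its right-hand attributes {B} are all prime, as are those of every other non-superkey FD — the relation is in 3NF.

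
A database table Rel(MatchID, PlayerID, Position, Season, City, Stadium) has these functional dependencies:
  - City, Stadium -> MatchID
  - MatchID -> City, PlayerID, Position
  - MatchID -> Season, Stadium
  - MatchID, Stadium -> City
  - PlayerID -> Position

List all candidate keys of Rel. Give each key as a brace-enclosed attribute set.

Closure of {MatchID} is {City, MatchID, PlayerID, Position, Season, Stadium}, the whole schema; {MatchID} is a candidate key.
Closure of {City, Stadium} is {City, MatchID, PlayerID, Position, Season, Stadium}, the whole schema; {City, Stadium} is a candidate key.
No proper subset of any of these is a key, and no other minimal superkey exists.

{City, Stadium}, {MatchID}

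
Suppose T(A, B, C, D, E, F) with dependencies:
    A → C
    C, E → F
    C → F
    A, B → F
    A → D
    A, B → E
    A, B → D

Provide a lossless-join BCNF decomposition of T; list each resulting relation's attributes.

{A, B, E}; {A, C, D}; {C, F}

Candidate key of the original relation: {A, B}.
Within {A, B, C, D, E, F}: {A}⁺ ∩ {A, B, C, D, E, F} = {A, C, D, F}, not the whole set, so A → C, D, F violates BCNF; decompose into {A, C, D, F} and {A, B, E}.
Within {A, C, D, F}: {C}⁺ ∩ {A, C, D, F} = {C, F}, not the whole set, so C → F violates BCNF; decompose into {C, F} and {A, C, D}.
{C, F} is in BCNF.
{A, C, D} is in BCNF.
{A, B, E} is in BCNF.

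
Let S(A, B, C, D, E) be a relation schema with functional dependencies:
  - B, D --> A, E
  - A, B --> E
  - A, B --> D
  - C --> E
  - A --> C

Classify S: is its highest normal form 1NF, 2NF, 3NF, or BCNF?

Candidate keys: {A, B}, {B, D}. Prime attributes: {A, B, D}.
C --> E: {C}⁺ = {C, E}, which is not all of the attributes, so the left side is not a superkey — BCNF is violated.
Because {E} is non-prime and the left side of C --> E is not a superkey, the relation is not in 3NF.
Since {A} ⊂ {A, B} and {A}⁺ ⊇ {C, E} with {C, E} non-prime, there is a partial dependency; 2NF fails.

1NF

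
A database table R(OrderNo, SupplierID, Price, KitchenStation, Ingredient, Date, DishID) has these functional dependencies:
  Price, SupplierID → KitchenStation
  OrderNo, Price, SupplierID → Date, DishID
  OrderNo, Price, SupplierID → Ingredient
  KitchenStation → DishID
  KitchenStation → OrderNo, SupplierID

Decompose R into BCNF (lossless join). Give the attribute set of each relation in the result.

Candidate keys of the original relation: {KitchenStation, Price}, {Price, SupplierID}.
{Date, DishID, Ingredient, KitchenStation, OrderNo, Price, SupplierID}: {KitchenStation} determines {DishID, KitchenStation, OrderNo, SupplierID} here but is not a superkey — split on KitchenStation → DishID, OrderNo, SupplierID, giving {DishID, KitchenStation, OrderNo, SupplierID} and {Date, Ingredient, KitchenStation, Price}.
{DishID, KitchenStation, OrderNo, SupplierID}: every determinant is a superkey — BCNF.
{Date, Ingredient, KitchenStation, Price}: every determinant is a superkey — BCNF.

{Date, Ingredient, KitchenStation, Price}; {DishID, KitchenStation, OrderNo, SupplierID}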